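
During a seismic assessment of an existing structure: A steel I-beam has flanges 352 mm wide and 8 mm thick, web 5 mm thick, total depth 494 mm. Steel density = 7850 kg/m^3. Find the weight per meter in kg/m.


A_flanges = 2 * 352 * 8 = 5632 mm^2
A_web = (494 - 2 * 8) * 5 = 2390 mm^2
A_total = 5632 + 2390 = 8022 mm^2 = 0.008022 m^2
Weight = rho * A = 7850 * 0.008022 = 62.9727 kg/m

62.9727 kg/m


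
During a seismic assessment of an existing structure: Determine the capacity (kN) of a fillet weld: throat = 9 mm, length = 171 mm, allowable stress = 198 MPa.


Strength = throat * length * allowable stress
= 9 * 171 * 198 N
= 304722 N
= 304.72 kN

304.72 kN


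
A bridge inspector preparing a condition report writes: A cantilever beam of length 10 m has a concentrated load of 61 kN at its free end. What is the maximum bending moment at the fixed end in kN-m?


For a cantilever with a point load at the free end:
M_max = P * L = 61 * 10 = 610 kN-m

610 kN-m


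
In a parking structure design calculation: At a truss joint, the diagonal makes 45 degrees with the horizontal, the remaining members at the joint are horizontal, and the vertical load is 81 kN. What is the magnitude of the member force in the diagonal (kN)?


At the joint, only the diagonal has a vertical component, so vertical equilibrium gives:
F * sin(45) = 81
F = 81 / sin(45)
= 81 / 0.707107
= 114.55 kN

114.55 kN


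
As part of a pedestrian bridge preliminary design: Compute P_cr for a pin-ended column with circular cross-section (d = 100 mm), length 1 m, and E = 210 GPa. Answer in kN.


I = pi * d^4 / 64 = 4908738.52 mm^4
L = 1000.0 mm
P_cr = pi^2 * E * I / L^2
= 9.8696 * 210000.0 * 4908738.52 / 1000.0^2
= 10173934.54 N = 10173.9345 kN

10173.9345 kN


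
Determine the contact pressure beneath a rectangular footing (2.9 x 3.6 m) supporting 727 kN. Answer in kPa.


A = 2.9 * 3.6 = 10.44 m^2
q = P / A = 727 / 10.44
= 69.636 kPa

69.636 kPa


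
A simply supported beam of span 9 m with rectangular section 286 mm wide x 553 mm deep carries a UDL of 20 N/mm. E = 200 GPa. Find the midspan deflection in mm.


I = 286 * 553^3 / 12 = 4030511651.83 mm^4
L = 9000.0 mm, w = 20 N/mm, E = 200000.0 MPa
delta = 5 * w * L^4 / (384 * E * I)
= 5 * 20 * 9000.0^4 / (384 * 200000.0 * 4030511651.83)
= 2.1196 mm

2.1196 mm


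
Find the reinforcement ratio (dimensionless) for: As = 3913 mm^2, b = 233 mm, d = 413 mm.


rho = As / (b * d)
= 3913 / (233 * 413)
= 3913 / 96229
= 0.040663 (dimensionless)

0.040663 (dimensionless)


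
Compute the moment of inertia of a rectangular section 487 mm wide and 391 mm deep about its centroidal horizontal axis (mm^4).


I = b * h^3 / 12
= 487 * 391^3 / 12
= 487 * 59776471 / 12
= 2425928448.08 mm^4

2425928448.08 mm^4


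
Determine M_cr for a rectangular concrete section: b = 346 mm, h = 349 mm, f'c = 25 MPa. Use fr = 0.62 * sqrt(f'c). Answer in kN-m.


fr = 0.62 * sqrt(25) = 0.62 * 5.0 = 3.1 MPa
I = 346 * 349^3 / 12 = 1225663162.83 mm^4
y_t = 174.5 mm
M_cr = fr * I / y_t = 3.1 * 1225663162.83 / 174.5 N-mm
= 21.774 kN-m

21.774 kN-m


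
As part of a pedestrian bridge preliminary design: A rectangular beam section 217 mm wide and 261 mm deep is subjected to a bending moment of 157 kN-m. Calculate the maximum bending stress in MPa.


I = b * h^3 / 12 = 217 * 261^3 / 12 = 321514089.75 mm^4
y = h / 2 = 261 / 2 = 130.5 mm
M = 157 kN-m = 157000000.0 N-mm
sigma = M * y / I = 157000000.0 * 130.5 / 321514089.75
= 63.73 MPa

63.73 MPa


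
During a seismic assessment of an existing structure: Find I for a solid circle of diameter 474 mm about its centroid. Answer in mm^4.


r = d / 2 = 474 / 2 = 237.0 mm
I = pi * r^4 / 4 = pi * 237.0^4 / 4
= 2477897088.61 mm^4

2477897088.61 mm^4


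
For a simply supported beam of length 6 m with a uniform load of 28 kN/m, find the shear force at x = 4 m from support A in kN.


R_A = w * L / 2 = 28 * 6 / 2 = 84.0 kN
V(x) = R_A - w * x = 84.0 - 28 * 4
= -28.0 kN

-28.0 kN


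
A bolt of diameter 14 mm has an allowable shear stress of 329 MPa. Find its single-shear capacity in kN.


A = pi * d^2 / 4 = pi * 14^2 / 4 = 153.938 mm^2
V = f_v * A / 1000 = 329 * 153.938 / 1000
= 50.6456 kN

50.6456 kN


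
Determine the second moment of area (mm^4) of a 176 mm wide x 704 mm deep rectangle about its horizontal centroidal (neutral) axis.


I = b * h^3 / 12
= 176 * 704^3 / 12
= 176 * 348913664 / 12
= 5117400405.33 mm^4

5117400405.33 mm^4


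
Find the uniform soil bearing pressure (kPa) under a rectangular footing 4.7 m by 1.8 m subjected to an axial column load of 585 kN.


A = 4.7 * 1.8 = 8.46 m^2
q = P / A = 585 / 8.46
= 69.1489 kPa

69.1489 kPa


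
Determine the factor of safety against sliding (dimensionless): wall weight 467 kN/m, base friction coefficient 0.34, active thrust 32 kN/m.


Resisting force = mu * W = 0.34 * 467 = 158.78 kN/m
FOS = Resisting / Driving = 158.78 / 32
= 4.9619 (dimensionless)

4.9619 (dimensionless)


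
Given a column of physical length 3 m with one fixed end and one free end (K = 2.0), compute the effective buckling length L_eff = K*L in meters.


L_eff = K * L
= 2.0 * 3
= 6.0 m

6.0 m


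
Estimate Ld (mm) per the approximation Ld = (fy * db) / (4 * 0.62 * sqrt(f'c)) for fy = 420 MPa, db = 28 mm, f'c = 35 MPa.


Ld = (fy * db) / (4 * 0.62 * sqrt(f'c))
= (420 * 28) / (4 * 0.62 * sqrt(35))
= 11760 / 14.6719
= 801.53 mm

801.53 mm


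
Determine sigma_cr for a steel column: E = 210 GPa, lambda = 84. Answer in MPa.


sigma_cr = pi^2 * E / lambda^2
= 9.8696 * 210000.0 / 84^2
= 9.8696 * 210000.0 / 7056
= 293.7382 MPa

293.7382 MPa


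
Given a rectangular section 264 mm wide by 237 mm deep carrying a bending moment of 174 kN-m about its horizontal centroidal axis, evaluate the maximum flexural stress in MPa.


I = b * h^3 / 12 = 264 * 237^3 / 12 = 292865166.0 mm^4
y = h / 2 = 237 / 2 = 118.5 mm
M = 174 kN-m = 174000000.0 N-mm
sigma = M * y / I = 174000000.0 * 118.5 / 292865166.0
= 70.4 MPa

70.4 MPa


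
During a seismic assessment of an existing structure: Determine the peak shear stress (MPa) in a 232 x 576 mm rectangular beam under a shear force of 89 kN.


A = b * h = 232 * 576 = 133632 mm^2
V = 89 kN = 89000.0 N
tau_max = 1.5 * V / A = 1.5 * 89000.0 / 133632
= 0.999 MPa

0.999 MPa


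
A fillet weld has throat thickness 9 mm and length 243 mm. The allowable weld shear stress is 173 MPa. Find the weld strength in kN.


Strength = throat * length * allowable stress
= 9 * 243 * 173 N
= 378351 N
= 378.35 kN

378.35 kN


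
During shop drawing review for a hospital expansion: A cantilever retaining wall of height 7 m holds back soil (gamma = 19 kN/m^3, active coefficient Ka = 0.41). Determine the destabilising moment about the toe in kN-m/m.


Pa = 0.5 * Ka * gamma * H^2
= 0.5 * 0.41 * 19 * 7^2
= 190.855 kN/m
Arm = H / 3 = 7 / 3 = 2.3333 m
Mo = Pa * arm = Pa * H / 3 = 190.855 * 7 / 3 = 445.3283 kN-m/m

445.3283 kN-m/m


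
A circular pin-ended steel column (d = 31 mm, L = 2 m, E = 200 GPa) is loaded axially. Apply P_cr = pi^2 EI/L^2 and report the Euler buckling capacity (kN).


I = pi * d^4 / 64 = 45333.23 mm^4
L = 2000.0 mm
P_cr = pi^2 * E * I / L^2
= 9.8696 * 200000.0 * 45333.23 / 2000.0^2
= 22371.05 N = 22.3711 kN

22.3711 kN


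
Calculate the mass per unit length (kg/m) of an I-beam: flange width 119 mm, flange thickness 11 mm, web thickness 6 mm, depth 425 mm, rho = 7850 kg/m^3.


A_flanges = 2 * 119 * 11 = 2618 mm^2
A_web = (425 - 2 * 11) * 6 = 2418 mm^2
A_total = 2618 + 2418 = 5036 mm^2 = 0.005036 m^2
Weight = rho * A = 7850 * 0.005036 = 39.5326 kg/m

39.5326 kg/m


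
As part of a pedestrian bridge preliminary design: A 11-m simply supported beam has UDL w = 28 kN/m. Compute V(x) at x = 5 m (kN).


R_A = w * L / 2 = 28 * 11 / 2 = 154.0 kN
V(x) = R_A - w * x = 154.0 - 28 * 5
= 14.0 kN

14.0 kN


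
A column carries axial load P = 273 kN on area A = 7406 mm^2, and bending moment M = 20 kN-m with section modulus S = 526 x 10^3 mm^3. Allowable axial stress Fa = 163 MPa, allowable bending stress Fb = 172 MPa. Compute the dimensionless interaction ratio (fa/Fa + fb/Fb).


f_a = P / A = 273000.0 / 7406 = 36.862 MPa
f_b = M / S = 20000000.0 / 526000.0 = 38.0228 MPa
Ratio = f_a / Fa + f_b / Fb
= 36.862 / 163 + 38.0228 / 172
= 0.4472 (dimensionless)

0.4472 (dimensionless)


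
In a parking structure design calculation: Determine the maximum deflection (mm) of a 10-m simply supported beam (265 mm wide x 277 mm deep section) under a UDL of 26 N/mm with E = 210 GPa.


I = 265 * 277^3 / 12 = 469357687.08 mm^4
L = 10000.0 mm, w = 26 N/mm, E = 210000.0 MPa
delta = 5 * w * L^4 / (384 * E * I)
= 5 * 26 * 10000.0^4 / (384 * 210000.0 * 469357687.08)
= 34.347 mm

34.347 mm


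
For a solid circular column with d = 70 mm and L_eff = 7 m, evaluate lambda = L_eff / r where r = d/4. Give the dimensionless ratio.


Radius of gyration r = d / 4 = 70 / 4 = 17.5 mm
L_eff = 7000.0 mm
Slenderness ratio = L / r = 7000.0 / 17.5 = 400.0 (dimensionless)

400.0 (dimensionless)


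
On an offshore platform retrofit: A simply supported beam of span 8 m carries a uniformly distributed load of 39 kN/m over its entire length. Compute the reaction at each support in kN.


Total load = w * L = 39 * 8 = 312 kN
By symmetry, each reaction R = total / 2 = 312 / 2 = 156.0 kN

156.0 kN


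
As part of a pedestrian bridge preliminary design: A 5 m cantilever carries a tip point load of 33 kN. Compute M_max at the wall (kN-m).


For a cantilever with a point load at the free end:
M_max = P * L = 33 * 5 = 165 kN-m

165 kN-m


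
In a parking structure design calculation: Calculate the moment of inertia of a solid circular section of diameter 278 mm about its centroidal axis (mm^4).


r = d / 2 = 278 / 2 = 139.0 mm
I = pi * r^4 / 4 = pi * 139.0^4 / 4
= 293189952.0 mm^4

293189952.0 mm^4


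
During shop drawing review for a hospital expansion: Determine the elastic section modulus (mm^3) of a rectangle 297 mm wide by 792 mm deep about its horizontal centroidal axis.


S = b * h^2 / 6
= 297 * 792^2 / 6
= 297 * 627264 / 6
= 31049568.0 mm^3

31049568.0 mm^3


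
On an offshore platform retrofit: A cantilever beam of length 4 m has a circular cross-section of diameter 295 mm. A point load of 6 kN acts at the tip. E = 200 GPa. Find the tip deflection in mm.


I = pi * d^4 / 64 = pi * 295^4 / 64 = 371755979.48 mm^4
L = 4000.0 mm, P = 6000.0 N, E = 200000.0 MPa
delta = P * L^3 / (3 * E * I)
= 6000.0 * 4000.0^3 / (3 * 200000.0 * 371755979.48)
= 1.7216 mm

1.7216 mm


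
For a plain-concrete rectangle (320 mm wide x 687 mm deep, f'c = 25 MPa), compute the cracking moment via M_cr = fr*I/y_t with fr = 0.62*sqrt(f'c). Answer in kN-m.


fr = 0.62 * sqrt(25) = 0.62 * 5.0 = 3.1 MPa
I = 320 * 687^3 / 12 = 8646472080.0 mm^4
y_t = 343.5 mm
M_cr = fr * I / y_t = 3.1 * 8646472080.0 / 343.5 N-mm
= 78.0322 kN-m

78.0322 kN-m


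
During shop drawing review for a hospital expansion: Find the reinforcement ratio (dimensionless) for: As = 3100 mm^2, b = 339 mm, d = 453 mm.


rho = As / (b * d)
= 3100 / (339 * 453)
= 3100 / 153567
= 0.020187 (dimensionless)

0.020187 (dimensionless)


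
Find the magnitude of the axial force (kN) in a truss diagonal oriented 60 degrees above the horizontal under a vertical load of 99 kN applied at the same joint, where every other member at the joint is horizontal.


At the joint, only the diagonal has a vertical component, so vertical equilibrium gives:
F * sin(60) = 99
F = 99 / sin(60)
= 99 / 0.866025
= 114.32 kN

114.32 kN


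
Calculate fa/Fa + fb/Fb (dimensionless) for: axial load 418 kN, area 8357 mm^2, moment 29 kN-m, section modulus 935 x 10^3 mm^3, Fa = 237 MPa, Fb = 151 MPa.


f_a = P / A = 418000.0 / 8357 = 50.0179 MPa
f_b = M / S = 29000000.0 / 935000.0 = 31.016 MPa
Ratio = f_a / Fa + f_b / Fb
= 50.0179 / 237 + 31.016 / 151
= 0.4165 (dimensionless)

0.4165 (dimensionless)


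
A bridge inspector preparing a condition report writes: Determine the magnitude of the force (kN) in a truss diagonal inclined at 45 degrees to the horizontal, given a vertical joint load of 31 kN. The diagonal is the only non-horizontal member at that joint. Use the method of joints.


At the joint, only the diagonal has a vertical component, so vertical equilibrium gives:
F * sin(45) = 31
F = 31 / sin(45)
= 31 / 0.707107
= 43.84 kN

43.84 kN


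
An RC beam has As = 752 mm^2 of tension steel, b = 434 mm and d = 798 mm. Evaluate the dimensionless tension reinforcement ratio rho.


rho = As / (b * d)
= 752 / (434 * 798)
= 752 / 346332
= 0.002171 (dimensionless)

0.002171 (dimensionless)


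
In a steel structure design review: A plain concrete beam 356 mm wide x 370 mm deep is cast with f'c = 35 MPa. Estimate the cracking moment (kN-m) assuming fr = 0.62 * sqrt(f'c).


fr = 0.62 * sqrt(35) = 0.62 * 5.9161 = 3.668 MPa
I = 356 * 370^3 / 12 = 1502705666.67 mm^4
y_t = 185.0 mm
M_cr = fr * I / y_t = 3.668 * 1502705666.67 / 185.0 N-mm
= 29.7939 kN-m

29.7939 kN-m


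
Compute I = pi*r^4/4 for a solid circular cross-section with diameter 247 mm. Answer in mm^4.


r = d / 2 = 247 / 2 = 123.5 mm
I = pi * r^4 / 4 = pi * 123.5^4 / 4
= 182708062.3 mm^4

182708062.3 mm^4


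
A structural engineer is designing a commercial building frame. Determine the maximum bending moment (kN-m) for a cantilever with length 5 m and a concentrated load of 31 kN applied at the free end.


For a cantilever with a point load at the free end:
M_max = P * L = 31 * 5 = 155 kN-m

155 kN-m


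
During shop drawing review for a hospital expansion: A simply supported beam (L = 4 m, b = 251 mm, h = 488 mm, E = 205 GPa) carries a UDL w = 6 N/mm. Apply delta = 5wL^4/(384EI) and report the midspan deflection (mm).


I = 251 * 488^3 / 12 = 2430815189.33 mm^4
L = 4000.0 mm, w = 6 N/mm, E = 205000.0 MPa
delta = 5 * w * L^4 / (384 * E * I)
= 5 * 6 * 4000.0^4 / (384 * 205000.0 * 2430815189.33)
= 0.0401 mm

0.0401 mm


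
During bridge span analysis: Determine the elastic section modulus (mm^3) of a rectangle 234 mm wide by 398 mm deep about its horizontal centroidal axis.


S = b * h^2 / 6
= 234 * 398^2 / 6
= 234 * 158404 / 6
= 6177756.0 mm^3

6177756.0 mm^3


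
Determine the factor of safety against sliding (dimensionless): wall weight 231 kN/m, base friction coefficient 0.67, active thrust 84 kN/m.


Resisting force = mu * W = 0.67 * 231 = 154.77 kN/m
FOS = Resisting / Driving = 154.77 / 84
= 1.8425 (dimensionless)

1.8425 (dimensionless)


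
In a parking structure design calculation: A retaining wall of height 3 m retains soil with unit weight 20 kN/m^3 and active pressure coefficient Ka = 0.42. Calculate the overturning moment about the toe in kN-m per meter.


Pa = 0.5 * Ka * gamma * H^2
= 0.5 * 0.42 * 20 * 3^2
= 37.8 kN/m
Arm = H / 3 = 3 / 3 = 1.0 m
Mo = Pa * arm = Pa * H / 3 = 37.8 * 3 / 3 = 37.8 kN-m/m

37.8 kN-m/m


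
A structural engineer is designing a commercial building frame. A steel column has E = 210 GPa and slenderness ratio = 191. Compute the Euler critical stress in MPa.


sigma_cr = pi^2 * E / lambda^2
= 9.8696 * 210000.0 / 191^2
= 9.8696 * 210000.0 / 36481
= 56.8136 MPa

56.8136 MPa


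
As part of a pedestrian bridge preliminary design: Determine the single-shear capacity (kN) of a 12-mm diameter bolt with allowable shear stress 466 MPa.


A = pi * d^2 / 4 = pi * 12^2 / 4 = 113.0973 mm^2
V = f_v * A / 1000 = 466 * 113.0973 / 1000
= 52.7034 kN

52.7034 kN


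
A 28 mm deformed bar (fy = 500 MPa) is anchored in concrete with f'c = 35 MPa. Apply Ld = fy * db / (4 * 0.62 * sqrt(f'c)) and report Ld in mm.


Ld = (fy * db) / (4 * 0.62 * sqrt(f'c))
= (500 * 28) / (4 * 0.62 * sqrt(35))
= 14000 / 14.6719
= 954.21 mm

954.21 mm


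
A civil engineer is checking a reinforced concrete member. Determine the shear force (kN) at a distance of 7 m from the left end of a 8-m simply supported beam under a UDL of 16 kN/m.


R_A = w * L / 2 = 16 * 8 / 2 = 64.0 kN
V(x) = R_A - w * x = 64.0 - 16 * 7
= -48.0 kN

-48.0 kN


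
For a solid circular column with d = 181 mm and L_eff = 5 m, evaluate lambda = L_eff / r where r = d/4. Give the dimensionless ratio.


Radius of gyration r = d / 4 = 181 / 4 = 45.25 mm
L_eff = 5000.0 mm
Slenderness ratio = L / r = 5000.0 / 45.25 = 110.5 (dimensionless)

110.5 (dimensionless)


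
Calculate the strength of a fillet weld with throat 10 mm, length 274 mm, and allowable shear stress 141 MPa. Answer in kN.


Strength = throat * length * allowable stress
= 10 * 274 * 141 N
= 386340 N
= 386.34 kN

386.34 kN


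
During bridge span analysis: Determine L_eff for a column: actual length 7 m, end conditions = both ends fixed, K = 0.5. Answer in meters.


L_eff = K * L
= 0.5 * 7
= 3.5 m

3.5 m


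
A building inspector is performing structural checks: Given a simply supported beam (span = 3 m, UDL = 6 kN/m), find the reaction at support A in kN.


Total load = w * L = 6 * 3 = 18 kN
By symmetry, each reaction R = total / 2 = 18 / 2 = 9.0 kN

9.0 kN


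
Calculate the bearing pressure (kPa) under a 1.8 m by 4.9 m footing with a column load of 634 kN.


A = 1.8 * 4.9 = 8.82 m^2
q = P / A = 634 / 8.82
= 71.8821 kPa

71.8821 kPa


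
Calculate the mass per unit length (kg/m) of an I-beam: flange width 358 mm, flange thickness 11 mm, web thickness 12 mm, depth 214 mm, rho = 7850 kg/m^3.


A_flanges = 2 * 358 * 11 = 7876 mm^2
A_web = (214 - 2 * 11) * 12 = 2304 mm^2
A_total = 7876 + 2304 = 10180 mm^2 = 0.010180 m^2
Weight = rho * A = 7850 * 0.010180 = 79.913 kg/m

79.913 kg/m


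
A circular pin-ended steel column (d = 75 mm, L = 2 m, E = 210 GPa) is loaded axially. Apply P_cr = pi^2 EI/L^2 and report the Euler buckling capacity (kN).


I = pi * d^4 / 64 = 1553155.55 mm^4
L = 2000.0 mm
P_cr = pi^2 * E * I / L^2
= 9.8696 * 210000.0 * 1553155.55 / 2000.0^2
= 804774.12 N = 804.7741 kN

804.7741 kN


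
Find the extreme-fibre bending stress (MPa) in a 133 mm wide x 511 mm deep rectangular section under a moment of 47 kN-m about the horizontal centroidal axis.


I = b * h^3 / 12 = 133 * 511^3 / 12 = 1478880543.58 mm^4
y = h / 2 = 511 / 2 = 255.5 mm
M = 47 kN-m = 47000000.0 N-mm
sigma = M * y / I = 47000000.0 * 255.5 / 1478880543.58
= 8.12 MPa

8.12 MPa


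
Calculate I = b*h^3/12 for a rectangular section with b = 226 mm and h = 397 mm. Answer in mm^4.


I = b * h^3 / 12
= 226 * 397^3 / 12
= 226 * 62570773 / 12
= 1178416224.83 mm^4

1178416224.83 mm^4


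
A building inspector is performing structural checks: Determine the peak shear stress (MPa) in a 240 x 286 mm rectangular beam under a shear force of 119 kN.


A = b * h = 240 * 286 = 68640 mm^2
V = 119 kN = 119000.0 N
tau_max = 1.5 * V / A = 1.5 * 119000.0 / 68640
= 2.6005 MPa

2.6005 MPa


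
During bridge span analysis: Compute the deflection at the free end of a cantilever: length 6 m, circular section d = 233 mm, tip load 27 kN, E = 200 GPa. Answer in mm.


I = pi * d^4 / 64 = pi * 233^4 / 64 = 144675030.57 mm^4
L = 6000.0 mm, P = 27000.0 N, E = 200000.0 MPa
delta = P * L^3 / (3 * E * I)
= 27000.0 * 6000.0^3 / (3 * 200000.0 * 144675030.57)
= 67.1851 mm

67.1851 mm


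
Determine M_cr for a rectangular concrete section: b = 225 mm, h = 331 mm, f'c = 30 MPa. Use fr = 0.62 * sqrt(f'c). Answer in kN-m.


fr = 0.62 * sqrt(30) = 0.62 * 5.4772 = 3.3959 MPa
I = 225 * 331^3 / 12 = 679962956.25 mm^4
y_t = 165.5 mm
M_cr = fr * I / y_t = 3.3959 * 679962956.25 / 165.5 N-mm
= 13.9521 kN-m

13.9521 kN-m


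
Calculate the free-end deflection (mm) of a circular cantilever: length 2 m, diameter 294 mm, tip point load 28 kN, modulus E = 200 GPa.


I = pi * d^4 / 64 = pi * 294^4 / 64 = 366740793.54 mm^4
L = 2000.0 mm, P = 28000.0 N, E = 200000.0 MPa
delta = P * L^3 / (3 * E * I)
= 28000.0 * 2000.0^3 / (3 * 200000.0 * 366740793.54)
= 1.018 mm

1.018 mm


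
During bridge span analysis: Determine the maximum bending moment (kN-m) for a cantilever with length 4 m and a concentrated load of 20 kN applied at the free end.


For a cantilever with a point load at the free end:
M_max = P * L = 20 * 4 = 80 kN-m

80 kN-m


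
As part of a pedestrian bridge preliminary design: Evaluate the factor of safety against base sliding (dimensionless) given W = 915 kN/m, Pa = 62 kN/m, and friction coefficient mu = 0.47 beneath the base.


Resisting force = mu * W = 0.47 * 915 = 430.05 kN/m
FOS = Resisting / Driving = 430.05 / 62
= 6.9363 (dimensionless)

6.9363 (dimensionless)


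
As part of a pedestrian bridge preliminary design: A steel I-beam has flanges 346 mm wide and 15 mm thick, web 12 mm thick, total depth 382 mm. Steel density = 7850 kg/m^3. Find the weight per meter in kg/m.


A_flanges = 2 * 346 * 15 = 10380 mm^2
A_web = (382 - 2 * 15) * 12 = 4224 mm^2
A_total = 10380 + 4224 = 14604 mm^2 = 0.014604 m^2
Weight = rho * A = 7850 * 0.014604 = 114.6414 kg/m

114.6414 kg/m


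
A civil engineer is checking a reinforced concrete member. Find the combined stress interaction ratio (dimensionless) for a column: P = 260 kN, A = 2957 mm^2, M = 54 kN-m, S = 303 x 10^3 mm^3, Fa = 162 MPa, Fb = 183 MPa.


f_a = P / A = 260000.0 / 2957 = 87.927 MPa
f_b = M / S = 54000000.0 / 303000.0 = 178.2178 MPa
Ratio = f_a / Fa + f_b / Fb
= 87.927 / 162 + 178.2178 / 183
= 1.5166 (dimensionless)

1.5166 (dimensionless)


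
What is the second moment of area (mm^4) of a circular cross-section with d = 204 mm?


r = d / 2 = 204 / 2 = 102.0 mm
I = pi * r^4 / 4 = pi * 102.0^4 / 4
= 85014023.05 mm^4

85014023.05 mm^4


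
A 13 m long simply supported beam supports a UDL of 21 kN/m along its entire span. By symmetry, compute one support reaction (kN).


Total load = w * L = 21 * 13 = 273 kN
By symmetry, each reaction R = total / 2 = 273 / 2 = 136.5 kN

136.5 kN


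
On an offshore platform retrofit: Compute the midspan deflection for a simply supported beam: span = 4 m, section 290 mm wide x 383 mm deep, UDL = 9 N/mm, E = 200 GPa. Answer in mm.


I = 290 * 383^3 / 12 = 1357728935.83 mm^4
L = 4000.0 mm, w = 9 N/mm, E = 200000.0 MPa
delta = 5 * w * L^4 / (384 * E * I)
= 5 * 9 * 4000.0^4 / (384 * 200000.0 * 1357728935.83)
= 0.1105 mm

0.1105 mm


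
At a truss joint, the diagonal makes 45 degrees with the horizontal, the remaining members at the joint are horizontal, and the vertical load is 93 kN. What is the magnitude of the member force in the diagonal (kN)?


At the joint, only the diagonal has a vertical component, so vertical equilibrium gives:
F * sin(45) = 93
F = 93 / sin(45)
= 93 / 0.707107
= 131.52 kN

131.52 kN


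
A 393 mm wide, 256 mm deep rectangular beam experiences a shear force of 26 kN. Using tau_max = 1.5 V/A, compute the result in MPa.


A = b * h = 393 * 256 = 100608 mm^2
V = 26 kN = 26000.0 N
tau_max = 1.5 * V / A = 1.5 * 26000.0 / 100608
= 0.3876 MPa

0.3876 MPa


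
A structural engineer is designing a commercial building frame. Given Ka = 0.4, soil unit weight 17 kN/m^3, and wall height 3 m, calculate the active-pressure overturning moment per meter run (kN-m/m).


Pa = 0.5 * Ka * gamma * H^2
= 0.5 * 0.4 * 17 * 3^2
= 30.6 kN/m
Arm = H / 3 = 3 / 3 = 1.0 m
Mo = Pa * arm = Pa * H / 3 = 30.6 * 3 / 3 = 30.6 kN-m/m

30.6 kN-m/m


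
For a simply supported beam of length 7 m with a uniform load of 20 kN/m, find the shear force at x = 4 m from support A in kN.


R_A = w * L / 2 = 20 * 7 / 2 = 70.0 kN
V(x) = R_A - w * x = 70.0 - 20 * 4
= -10.0 kN

-10.0 kN


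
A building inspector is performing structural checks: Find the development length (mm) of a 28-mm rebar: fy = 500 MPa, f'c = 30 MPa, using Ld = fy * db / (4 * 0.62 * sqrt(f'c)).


Ld = (fy * db) / (4 * 0.62 * sqrt(f'c))
= (500 * 28) / (4 * 0.62 * sqrt(30))
= 14000 / 13.5835
= 1030.66 mm

1030.66 mm


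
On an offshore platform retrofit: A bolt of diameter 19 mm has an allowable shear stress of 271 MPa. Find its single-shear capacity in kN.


A = pi * d^2 / 4 = pi * 19^2 / 4 = 283.5287 mm^2
V = f_v * A / 1000 = 271 * 283.5287 / 1000
= 76.8363 kN

76.8363 kN


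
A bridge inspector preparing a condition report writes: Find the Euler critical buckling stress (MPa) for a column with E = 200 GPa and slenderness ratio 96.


sigma_cr = pi^2 * E / lambda^2
= 9.8696 * 200000.0 / 96^2
= 9.8696 * 200000.0 / 9216
= 214.1841 MPa

214.1841 MPa


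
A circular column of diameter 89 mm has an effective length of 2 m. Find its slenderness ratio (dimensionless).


Radius of gyration r = d / 4 = 89 / 4 = 22.25 mm
L_eff = 2000.0 mm
Slenderness ratio = L / r = 2000.0 / 22.25 = 89.89 (dimensionless)

89.89 (dimensionless)


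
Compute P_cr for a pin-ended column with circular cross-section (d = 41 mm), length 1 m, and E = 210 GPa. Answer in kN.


I = pi * d^4 / 64 = 138709.22 mm^4
L = 1000.0 mm
P_cr = pi^2 * E * I / L^2
= 9.8696 * 210000.0 * 138709.22 / 1000.0^2
= 287491.07 N = 287.4911 kN

287.4911 kN


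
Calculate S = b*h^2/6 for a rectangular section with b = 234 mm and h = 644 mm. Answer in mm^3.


S = b * h^2 / 6
= 234 * 644^2 / 6
= 234 * 414736 / 6
= 16174704.0 mm^3

16174704.0 mm^3


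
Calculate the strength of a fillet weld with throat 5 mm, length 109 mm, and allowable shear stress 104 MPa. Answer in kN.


Strength = throat * length * allowable stress
= 5 * 109 * 104 N
= 56680 N
= 56.68 kN

56.68 kN


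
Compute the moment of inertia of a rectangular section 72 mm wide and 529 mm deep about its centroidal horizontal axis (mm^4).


I = b * h^3 / 12
= 72 * 529^3 / 12
= 72 * 148035889 / 12
= 888215334.0 mm^4

888215334.0 mm^4


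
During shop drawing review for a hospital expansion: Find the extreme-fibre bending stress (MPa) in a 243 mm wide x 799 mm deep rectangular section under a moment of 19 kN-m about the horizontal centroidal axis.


I = b * h^3 / 12 = 243 * 799^3 / 12 = 10329168579.75 mm^4
y = h / 2 = 799 / 2 = 399.5 mm
M = 19 kN-m = 19000000.0 N-mm
sigma = M * y / I = 19000000.0 * 399.5 / 10329168579.75
= 0.73 MPa

0.73 MPa


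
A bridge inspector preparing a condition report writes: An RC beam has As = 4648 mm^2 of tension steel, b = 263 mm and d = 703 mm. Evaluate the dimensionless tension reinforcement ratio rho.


rho = As / (b * d)
= 4648 / (263 * 703)
= 4648 / 184889
= 0.025139 (dimensionless)

0.025139 (dimensionless)


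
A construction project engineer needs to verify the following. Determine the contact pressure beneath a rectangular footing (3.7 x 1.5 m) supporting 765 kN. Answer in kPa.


A = 3.7 * 1.5 = 5.55 m^2
q = P / A = 765 / 5.55
= 137.8378 kPa

137.8378 kPa


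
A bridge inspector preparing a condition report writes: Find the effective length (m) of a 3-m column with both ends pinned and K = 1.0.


L_eff = K * L
= 1.0 * 3
= 3.0 m

3.0 m


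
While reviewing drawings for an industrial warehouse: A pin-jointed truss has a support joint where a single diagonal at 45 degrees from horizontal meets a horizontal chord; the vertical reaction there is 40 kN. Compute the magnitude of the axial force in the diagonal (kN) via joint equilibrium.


At the joint, only the diagonal has a vertical component, so vertical equilibrium gives:
F * sin(45) = 40
F = 40 / sin(45)
= 40 / 0.707107
= 56.57 kN

56.57 kN


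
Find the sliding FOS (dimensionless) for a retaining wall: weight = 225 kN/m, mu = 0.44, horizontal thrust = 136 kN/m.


Resisting force = mu * W = 0.44 * 225 = 99.0 kN/m
FOS = Resisting / Driving = 99.0 / 136
= 0.7279 (dimensionless)

0.7279 (dimensionless)


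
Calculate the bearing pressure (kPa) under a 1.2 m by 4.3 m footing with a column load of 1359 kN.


A = 1.2 * 4.3 = 5.16 m^2
q = P / A = 1359 / 5.16
= 263.3721 kPa

263.3721 kPa


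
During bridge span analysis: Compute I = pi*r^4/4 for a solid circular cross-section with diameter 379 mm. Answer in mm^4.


r = d / 2 = 379 / 2 = 189.5 mm
I = pi * r^4 / 4 = pi * 189.5^4 / 4
= 1012807103.26 mm^4

1012807103.26 mm^4


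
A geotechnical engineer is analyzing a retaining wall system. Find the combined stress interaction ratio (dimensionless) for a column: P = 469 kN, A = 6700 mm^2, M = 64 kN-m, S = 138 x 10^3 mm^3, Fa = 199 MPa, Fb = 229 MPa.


f_a = P / A = 469000.0 / 6700 = 70.0 MPa
f_b = M / S = 64000000.0 / 138000.0 = 463.7681 MPa
Ratio = f_a / Fa + f_b / Fb
= 70.0 / 199 + 463.7681 / 229
= 2.3769 (dimensionless)

2.3769 (dimensionless)


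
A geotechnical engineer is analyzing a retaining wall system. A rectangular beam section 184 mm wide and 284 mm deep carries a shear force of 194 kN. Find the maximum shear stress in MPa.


A = b * h = 184 * 284 = 52256 mm^2
V = 194 kN = 194000.0 N
tau_max = 1.5 * V / A = 1.5 * 194000.0 / 52256
= 5.5687 MPa

5.5687 MPa


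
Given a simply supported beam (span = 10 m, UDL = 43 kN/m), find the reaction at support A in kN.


Total load = w * L = 43 * 10 = 430 kN
By symmetry, each reaction R = total / 2 = 430 / 2 = 215.0 kN

215.0 kN


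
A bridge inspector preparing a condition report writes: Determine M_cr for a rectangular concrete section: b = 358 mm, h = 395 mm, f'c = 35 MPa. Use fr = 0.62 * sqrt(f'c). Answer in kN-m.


fr = 0.62 * sqrt(35) = 0.62 * 5.9161 = 3.668 MPa
I = 358 * 395^3 / 12 = 1838624604.17 mm^4
y_t = 197.5 mm
M_cr = fr * I / y_t = 3.668 * 1838624604.17 / 197.5 N-mm
= 34.1469 kN-m

34.1469 kN-m


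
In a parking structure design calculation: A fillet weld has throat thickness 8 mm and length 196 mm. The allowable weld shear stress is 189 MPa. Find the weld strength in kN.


Strength = throat * length * allowable stress
= 8 * 196 * 189 N
= 296352 N
= 296.35 kN

296.35 kN


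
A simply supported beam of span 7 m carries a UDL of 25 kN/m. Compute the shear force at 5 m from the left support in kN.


R_A = w * L / 2 = 25 * 7 / 2 = 87.5 kN
V(x) = R_A - w * x = 87.5 - 25 * 5
= -37.5 kN

-37.5 kN


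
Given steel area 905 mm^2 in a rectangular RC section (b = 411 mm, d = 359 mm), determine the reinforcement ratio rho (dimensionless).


rho = As / (b * d)
= 905 / (411 * 359)
= 905 / 147549
= 0.006134 (dimensionless)

0.006134 (dimensionless)


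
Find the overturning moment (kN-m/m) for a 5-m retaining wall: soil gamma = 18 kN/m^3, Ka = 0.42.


Pa = 0.5 * Ka * gamma * H^2
= 0.5 * 0.42 * 18 * 5^2
= 94.5 kN/m
Arm = H / 3 = 5 / 3 = 1.6667 m
Mo = Pa * arm = Pa * H / 3 = 94.5 * 5 / 3 = 157.5 kN-m/m

157.5 kN-m/m


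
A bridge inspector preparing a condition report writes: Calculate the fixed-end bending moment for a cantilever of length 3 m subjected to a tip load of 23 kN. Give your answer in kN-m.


For a cantilever with a point load at the free end:
M_max = P * L = 23 * 3 = 69 kN-m

69 kN-m


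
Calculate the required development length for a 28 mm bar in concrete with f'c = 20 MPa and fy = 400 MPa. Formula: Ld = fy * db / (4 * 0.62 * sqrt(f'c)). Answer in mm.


Ld = (fy * db) / (4 * 0.62 * sqrt(f'c))
= (400 * 28) / (4 * 0.62 * sqrt(20))
= 11200 / 11.0909
= 1009.84 mm

1009.84 mm


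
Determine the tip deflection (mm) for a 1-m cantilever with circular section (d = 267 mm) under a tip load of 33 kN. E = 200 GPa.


I = pi * d^4 / 64 = pi * 267^4 / 64 = 249468056.8 mm^4
L = 1000.0 mm, P = 33000.0 N, E = 200000.0 MPa
delta = P * L^3 / (3 * E * I)
= 33000.0 * 1000.0^3 / (3 * 200000.0 * 249468056.8)
= 0.2205 mm

0.2205 mm


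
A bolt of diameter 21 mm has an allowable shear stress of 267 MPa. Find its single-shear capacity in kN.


A = pi * d^2 / 4 = pi * 21^2 / 4 = 346.3606 mm^2
V = f_v * A / 1000 = 267 * 346.3606 / 1000
= 92.4783 kN

92.4783 kN


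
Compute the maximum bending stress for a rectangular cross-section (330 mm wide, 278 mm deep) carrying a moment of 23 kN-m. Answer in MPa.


I = b * h^3 / 12 = 330 * 278^3 / 12 = 590836180.0 mm^4
y = h / 2 = 278 / 2 = 139.0 mm
M = 23 kN-m = 23000000.0 N-mm
sigma = M * y / I = 23000000.0 * 139.0 / 590836180.0
= 5.41 MPa

5.41 MPa


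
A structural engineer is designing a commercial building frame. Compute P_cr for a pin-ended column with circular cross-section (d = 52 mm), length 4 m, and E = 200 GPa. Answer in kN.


I = pi * d^4 / 64 = 358908.11 mm^4
L = 4000.0 mm
P_cr = pi^2 * E * I / L^2
= 9.8696 * 200000.0 * 358908.11 / 4000.0^2
= 44278.51 N = 44.2785 kN

44.2785 kN


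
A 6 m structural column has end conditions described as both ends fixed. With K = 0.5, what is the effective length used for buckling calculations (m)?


L_eff = K * L
= 0.5 * 6
= 3.0 m

3.0 m


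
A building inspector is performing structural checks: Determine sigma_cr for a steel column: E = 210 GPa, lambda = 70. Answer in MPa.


sigma_cr = pi^2 * E / lambda^2
= 9.8696 * 210000.0 / 70^2
= 9.8696 * 210000.0 / 4900
= 422.983 MPa

422.983 MPa


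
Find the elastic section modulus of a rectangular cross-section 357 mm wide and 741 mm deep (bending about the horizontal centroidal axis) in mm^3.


S = b * h^2 / 6
= 357 * 741^2 / 6
= 357 * 549081 / 6
= 32670319.5 mm^3

32670319.5 mm^3


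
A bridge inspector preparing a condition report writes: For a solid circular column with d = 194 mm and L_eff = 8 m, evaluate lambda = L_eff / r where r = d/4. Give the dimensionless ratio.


Radius of gyration r = d / 4 = 194 / 4 = 48.5 mm
L_eff = 8000.0 mm
Slenderness ratio = L / r = 8000.0 / 48.5 = 164.95 (dimensionless)

164.95 (dimensionless)


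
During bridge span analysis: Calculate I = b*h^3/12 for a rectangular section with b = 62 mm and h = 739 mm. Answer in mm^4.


I = b * h^3 / 12
= 62 * 739^3 / 12
= 62 * 403583419 / 12
= 2085180998.17 mm^4

2085180998.17 mm^4


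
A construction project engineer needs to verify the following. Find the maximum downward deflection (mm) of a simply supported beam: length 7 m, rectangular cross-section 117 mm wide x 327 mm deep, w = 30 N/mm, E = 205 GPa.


I = 117 * 327^3 / 12 = 340916384.25 mm^4
L = 7000.0 mm, w = 30 N/mm, E = 205000.0 MPa
delta = 5 * w * L^4 / (384 * E * I)
= 5 * 30 * 7000.0^4 / (384 * 205000.0 * 340916384.25)
= 13.4199 mm

13.4199 mm


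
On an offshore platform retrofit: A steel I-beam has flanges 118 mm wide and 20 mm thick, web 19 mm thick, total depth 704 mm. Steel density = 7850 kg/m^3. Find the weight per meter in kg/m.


A_flanges = 2 * 118 * 20 = 4720 mm^2
A_web = (704 - 2 * 20) * 19 = 12616 mm^2
A_total = 4720 + 12616 = 17336 mm^2 = 0.017336 m^2
Weight = rho * A = 7850 * 0.017336 = 136.0876 kg/m

136.0876 kg/m


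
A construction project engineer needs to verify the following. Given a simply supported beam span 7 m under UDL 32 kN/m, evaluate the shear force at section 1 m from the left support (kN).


R_A = w * L / 2 = 32 * 7 / 2 = 112.0 kN
V(x) = R_A - w * x = 112.0 - 32 * 1
= 80.0 kN

80.0 kN


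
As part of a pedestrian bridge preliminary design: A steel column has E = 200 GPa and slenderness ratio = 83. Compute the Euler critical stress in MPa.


sigma_cr = pi^2 * E / lambda^2
= 9.8696 * 200000.0 / 83^2
= 9.8696 * 200000.0 / 6889
= 286.5323 MPa

286.5323 MPa


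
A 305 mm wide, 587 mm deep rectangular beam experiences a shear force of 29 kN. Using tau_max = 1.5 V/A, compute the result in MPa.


A = b * h = 305 * 587 = 179035 mm^2
V = 29 kN = 29000.0 N
tau_max = 1.5 * V / A = 1.5 * 29000.0 / 179035
= 0.243 MPa

0.243 MPa


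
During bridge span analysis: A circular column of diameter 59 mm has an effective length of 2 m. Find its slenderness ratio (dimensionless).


Radius of gyration r = d / 4 = 59 / 4 = 14.75 mm
L_eff = 2000.0 mm
Slenderness ratio = L / r = 2000.0 / 14.75 = 135.59 (dimensionless)

135.59 (dimensionless)


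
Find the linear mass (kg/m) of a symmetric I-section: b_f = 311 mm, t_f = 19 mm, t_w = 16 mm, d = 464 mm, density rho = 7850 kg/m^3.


A_flanges = 2 * 311 * 19 = 11818 mm^2
A_web = (464 - 2 * 19) * 16 = 6816 mm^2
A_total = 11818 + 6816 = 18634 mm^2 = 0.018634 m^2
Weight = rho * A = 7850 * 0.018634 = 146.2769 kg/m

146.2769 kg/m


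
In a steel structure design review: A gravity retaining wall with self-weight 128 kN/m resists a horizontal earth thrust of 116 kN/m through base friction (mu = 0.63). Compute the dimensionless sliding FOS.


Resisting force = mu * W = 0.63 * 128 = 80.64 kN/m
FOS = Resisting / Driving = 80.64 / 116
= 0.6952 (dimensionless)

0.6952 (dimensionless)


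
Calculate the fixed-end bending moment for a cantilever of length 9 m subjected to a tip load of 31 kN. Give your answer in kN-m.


For a cantilever with a point load at the free end:
M_max = P * L = 31 * 9 = 279 kN-m

279 kN-m


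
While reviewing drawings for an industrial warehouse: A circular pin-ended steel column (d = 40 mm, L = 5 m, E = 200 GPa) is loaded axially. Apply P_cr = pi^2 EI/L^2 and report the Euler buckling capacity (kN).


I = pi * d^4 / 64 = 125663.71 mm^4
L = 5000.0 mm
P_cr = pi^2 * E * I / L^2
= 9.8696 * 200000.0 * 125663.71 / 5000.0^2
= 9922.01 N = 9.922 kN

9.922 kN


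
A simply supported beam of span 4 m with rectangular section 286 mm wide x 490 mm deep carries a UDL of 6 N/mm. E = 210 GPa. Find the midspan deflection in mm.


I = 286 * 490^3 / 12 = 2803967833.33 mm^4
L = 4000.0 mm, w = 6 N/mm, E = 210000.0 MPa
delta = 5 * w * L^4 / (384 * E * I)
= 5 * 6 * 4000.0^4 / (384 * 210000.0 * 2803967833.33)
= 0.034 mm

0.034 mm


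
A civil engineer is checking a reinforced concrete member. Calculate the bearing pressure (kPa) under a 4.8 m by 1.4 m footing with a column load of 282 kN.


A = 4.8 * 1.4 = 6.72 m^2
q = P / A = 282 / 6.72
= 41.9643 kPa

41.9643 kPa


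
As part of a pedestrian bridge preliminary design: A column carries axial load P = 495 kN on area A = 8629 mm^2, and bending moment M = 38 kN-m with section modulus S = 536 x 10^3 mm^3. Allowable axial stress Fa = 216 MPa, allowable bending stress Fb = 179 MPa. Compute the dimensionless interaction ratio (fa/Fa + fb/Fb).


f_a = P / A = 495000.0 / 8629 = 57.3647 MPa
f_b = M / S = 38000000.0 / 536000.0 = 70.8955 MPa
Ratio = f_a / Fa + f_b / Fb
= 57.3647 / 216 + 70.8955 / 179
= 0.6616 (dimensionless)

0.6616 (dimensionless)


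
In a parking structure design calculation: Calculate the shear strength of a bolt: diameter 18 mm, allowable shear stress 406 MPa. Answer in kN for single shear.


A = pi * d^2 / 4 = pi * 18^2 / 4 = 254.469 mm^2
V = f_v * A / 1000 = 406 * 254.469 / 1000
= 103.3144 kN

103.3144 kN


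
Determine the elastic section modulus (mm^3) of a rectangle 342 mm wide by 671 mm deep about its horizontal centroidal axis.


S = b * h^2 / 6
= 342 * 671^2 / 6
= 342 * 450241 / 6
= 25663737.0 mm^3

25663737.0 mm^3


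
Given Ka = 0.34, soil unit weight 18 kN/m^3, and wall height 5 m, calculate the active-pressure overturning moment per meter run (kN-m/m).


Pa = 0.5 * Ka * gamma * H^2
= 0.5 * 0.34 * 18 * 5^2
= 76.5 kN/m
Arm = H / 3 = 5 / 3 = 1.6667 m
Mo = Pa * arm = Pa * H / 3 = 76.5 * 5 / 3 = 127.5 kN-m/m

127.5 kN-m/m


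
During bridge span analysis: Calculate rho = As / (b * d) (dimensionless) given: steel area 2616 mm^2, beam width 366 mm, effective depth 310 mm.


rho = As / (b * d)
= 2616 / (366 * 310)
= 2616 / 113460
= 0.023057 (dimensionless)

0.023057 (dimensionless)


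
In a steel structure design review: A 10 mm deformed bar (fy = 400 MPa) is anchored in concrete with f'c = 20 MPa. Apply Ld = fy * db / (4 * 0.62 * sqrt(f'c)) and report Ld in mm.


Ld = (fy * db) / (4 * 0.62 * sqrt(f'c))
= (400 * 10) / (4 * 0.62 * sqrt(20))
= 4000 / 11.0909
= 360.66 mm

360.66 mm


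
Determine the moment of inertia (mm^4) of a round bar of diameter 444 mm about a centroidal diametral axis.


r = d / 2 = 444 / 2 = 222.0 mm
I = pi * r^4 / 4 = pi * 222.0^4 / 4
= 1907663539.08 mm^4

1907663539.08 mm^4


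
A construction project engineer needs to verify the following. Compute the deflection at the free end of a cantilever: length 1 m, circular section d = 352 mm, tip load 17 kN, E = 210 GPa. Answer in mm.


I = pi * d^4 / 64 = pi * 352^4 / 64 = 753599414.95 mm^4
L = 1000.0 mm, P = 17000.0 N, E = 210000.0 MPa
delta = P * L^3 / (3 * E * I)
= 17000.0 * 1000.0^3 / (3 * 210000.0 * 753599414.95)
= 0.0358 mm

0.0358 mm
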